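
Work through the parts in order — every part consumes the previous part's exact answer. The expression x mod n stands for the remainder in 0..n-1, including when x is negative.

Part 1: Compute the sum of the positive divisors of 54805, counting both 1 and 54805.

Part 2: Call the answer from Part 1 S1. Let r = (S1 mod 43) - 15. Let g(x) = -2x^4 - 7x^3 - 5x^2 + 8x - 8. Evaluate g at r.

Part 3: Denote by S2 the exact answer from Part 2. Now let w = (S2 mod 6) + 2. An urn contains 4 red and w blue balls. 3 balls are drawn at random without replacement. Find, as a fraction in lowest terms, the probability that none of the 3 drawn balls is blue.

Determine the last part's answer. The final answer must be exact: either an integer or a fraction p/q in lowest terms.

Part 1: 54805 = 5 * 97 * 113; sigma = (1 + 5) * (1 + 97) * (1 + 113) = 6 * 98 * 114 = 67032; answer 67032
Part 2: S1 = 67032; r = 23; -2*(23)^4 - 7*(23)^3 - 5*(23)^2 + 8*(23)^1 - 8 = (-559682) + (-85169) + (-2645) + (184) + (-8) = -647320; answer -647320
Part 3: S2 = -647320; w = 4; total draws C(8,3) = 56; favorable C(4,3) = 4; P = 1/14; answer 1/14

1/14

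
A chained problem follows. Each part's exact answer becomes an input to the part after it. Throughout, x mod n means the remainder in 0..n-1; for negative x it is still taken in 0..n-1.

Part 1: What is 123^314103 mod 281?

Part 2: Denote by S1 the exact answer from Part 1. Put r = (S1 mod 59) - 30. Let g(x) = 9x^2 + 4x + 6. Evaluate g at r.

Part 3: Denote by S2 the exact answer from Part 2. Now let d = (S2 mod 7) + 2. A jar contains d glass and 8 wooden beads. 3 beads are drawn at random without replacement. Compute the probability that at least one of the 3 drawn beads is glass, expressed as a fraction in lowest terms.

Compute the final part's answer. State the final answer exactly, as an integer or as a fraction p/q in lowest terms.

9/10

Part 1: squarings mod 281: 123^1=123, 123^2=236, 123^4=58, 123^8=273, 123^16=64, 123^32=162, 123^64=111, 123^128=238, 123^256=163, 123^512=155, 123^1024=140, 123^2048=211, 123^4096=123, 123^8192=236, 123^16384=58, 123^32768=273, 123^65536=64, 123^131072=162, 123^262144=111; 123^314103 = 123^1 * 123^2 * 123^4 * 123^16 * 123^32 * 123^64 * 123^128 * 123^512 * 123^2048 * 123^16384 * 123^32768 * 123^262144 = 252 (mod 281); answer 252
Part 2: S1 = 252; r = -14; 9*(-14)^2 + 4*(-14)^1 + 6 = (1764) + (-56) + (6) = 1714; answer 1714
Part 3: S2 = 1714; d = 8; total draws C(16,3) = 560; complement C(8,3) = 56; favorable 560 - 56 = 504; P = 9/10; answer 9/10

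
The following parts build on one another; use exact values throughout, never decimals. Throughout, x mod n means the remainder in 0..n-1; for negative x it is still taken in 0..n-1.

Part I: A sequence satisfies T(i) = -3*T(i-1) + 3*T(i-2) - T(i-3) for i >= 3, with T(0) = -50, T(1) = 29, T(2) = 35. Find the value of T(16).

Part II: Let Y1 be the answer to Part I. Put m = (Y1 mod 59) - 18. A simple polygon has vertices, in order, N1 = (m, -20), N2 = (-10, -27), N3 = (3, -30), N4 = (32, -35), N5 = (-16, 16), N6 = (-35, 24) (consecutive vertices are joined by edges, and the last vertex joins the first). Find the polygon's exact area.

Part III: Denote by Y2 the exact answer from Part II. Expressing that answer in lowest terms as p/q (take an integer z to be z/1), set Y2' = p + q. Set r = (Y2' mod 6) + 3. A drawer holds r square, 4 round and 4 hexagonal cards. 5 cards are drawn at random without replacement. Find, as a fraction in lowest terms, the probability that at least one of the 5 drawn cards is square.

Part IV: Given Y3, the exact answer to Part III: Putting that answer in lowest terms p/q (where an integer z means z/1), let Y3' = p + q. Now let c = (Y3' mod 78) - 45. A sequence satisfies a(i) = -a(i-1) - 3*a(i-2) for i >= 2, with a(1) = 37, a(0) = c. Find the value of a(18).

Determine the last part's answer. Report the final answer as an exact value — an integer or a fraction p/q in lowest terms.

Part I: T(3) = -3*(35) + 3*(29) - 1*(-50) = 32; iterating: T(3)=32, T(4)=-20, T(5)=121, T(6)=-455, T(7)=1748, T(8)=-6730, T(9)=25889, T(10)=-99605, T(11)=383212, T(12)=-1474340, T(13)=5672261, T(14)=-21823015, T(15)=83960168, T(16)=-323021810; answer -323021810
Part II: Y1 = -323021810; m = -14; cross terms: (-14*-27 - -10*-20)=178, (-10*-30 - 3*-27)=381, (3*-35 - 32*-30)=855, (32*16 - -16*-35)=-48, (-16*24 - -35*16)=176, (-35*-20 - -14*24)=1036; twice the area = |2578| = 2578; area = 1289; answer 1289
Part III: Y2 = 1289; threaded value p + q = 1290; r = 3; total draws C(11,5) = 462; complement C(8,5) = 56; favorable 462 - 56 = 406; P = 29/33; answer 29/33
Part IV: Y3 = 29/33; threaded value p + q = 62; c = 17; a(2) = -1*(37) - 3*(17) = -88; iterating: a(2)=-88, a(3)=-23, a(4)=287, a(5)=-218, a(6)=-643, a(7)=1297, a(8)=632, a(9)=-4523, a(10)=2627, a(11)=10942, a(12)=-18823, a(13)=-14003, a(14)=70472, a(15)=-28463, a(16)=-182953, a(17)=268342, a(18)=280517; answer 280517

280517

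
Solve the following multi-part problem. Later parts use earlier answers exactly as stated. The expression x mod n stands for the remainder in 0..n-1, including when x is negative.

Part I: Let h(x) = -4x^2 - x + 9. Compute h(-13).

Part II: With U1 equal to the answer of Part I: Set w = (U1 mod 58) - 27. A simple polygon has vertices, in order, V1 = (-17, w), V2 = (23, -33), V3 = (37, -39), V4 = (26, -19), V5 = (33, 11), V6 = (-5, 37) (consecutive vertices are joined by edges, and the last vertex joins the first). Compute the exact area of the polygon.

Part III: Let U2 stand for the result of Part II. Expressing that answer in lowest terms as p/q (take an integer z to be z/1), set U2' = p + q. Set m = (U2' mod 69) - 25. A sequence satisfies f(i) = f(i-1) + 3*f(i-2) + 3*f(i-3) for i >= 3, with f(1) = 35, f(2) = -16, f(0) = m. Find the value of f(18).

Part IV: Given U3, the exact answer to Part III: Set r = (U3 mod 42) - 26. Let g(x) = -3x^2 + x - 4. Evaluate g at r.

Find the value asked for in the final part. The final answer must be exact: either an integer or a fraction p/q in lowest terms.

Part I: -4*(-13)^2 - 1*(-13)^1 + 9 = (-676) + (13) + (9) = -654; answer -654
Part II: U1 = -654; w = 15; cross terms: (-17*-33 - 23*15)=216, (23*-39 - 37*-33)=324, (37*-19 - 26*-39)=311, (26*11 - 33*-19)=913, (33*37 - -5*11)=1276, (-5*15 - -17*37)=554; twice the area = |3594| = 3594; area = 1797; answer 1797
Part III: U2 = 1797; threaded value p + q = 1798; m = -21; f(3) = 1*(-16) + 3*(35) + 3*(-21) = 26; iterating: f(3)=26, f(4)=83, f(5)=113, f(6)=440, f(7)=1028, f(8)=2687, f(9)=7091, f(10)=18236, f(11)=47570, f(12)=123551, f(13)=320969, f(14)=834332, f(15)=2167892, f(16)=5633795, f(17)=14640467, f(18)=38045528; answer 38045528
Part IV: U3 = 38045528; r = 12; -3*(12)^2 + 1*(12)^1 - 4 = (-432) + (12) + (-4) = -424; answer -424

-424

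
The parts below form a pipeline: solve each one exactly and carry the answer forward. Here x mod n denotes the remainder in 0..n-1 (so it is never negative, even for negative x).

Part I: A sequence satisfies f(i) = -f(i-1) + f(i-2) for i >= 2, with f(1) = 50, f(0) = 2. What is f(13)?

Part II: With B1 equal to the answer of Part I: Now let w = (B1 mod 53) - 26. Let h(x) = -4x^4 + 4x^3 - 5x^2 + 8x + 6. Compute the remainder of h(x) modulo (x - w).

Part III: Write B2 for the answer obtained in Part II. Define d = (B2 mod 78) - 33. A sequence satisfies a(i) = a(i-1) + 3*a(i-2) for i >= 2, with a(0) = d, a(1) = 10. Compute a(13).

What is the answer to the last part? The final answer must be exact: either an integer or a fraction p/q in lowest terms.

419290

Part I: f(2) = -1*(50) + 1*(2) = -48; iterating: f(2)=-48, f(3)=98, f(4)=-146, f(5)=244, f(6)=-390, f(7)=634, f(8)=-1024, f(9)=1658, f(10)=-2682, f(11)=4340, f(12)=-7022, f(13)=11362; answer 11362
Part II: B1 = 11362; w = -6; remainder = value at the root: -4*(-6)^4 + 4*(-6)^3 - 5*(-6)^2 + 8*(-6)^1 + 6 = (-5184) + (-864) + (-180) + (-48) + (6) = -6270; answer -6270
Part III: B2 = -6270; d = 15; a(2) = 1*(10) + 3*(15) = 55; iterating: a(2)=55, a(3)=85, a(4)=250, a(5)=505, a(6)=1255, a(7)=2770, a(8)=6535, a(9)=14845, a(10)=34450, a(11)=78985, a(12)=182335, a(13)=419290; answer 419290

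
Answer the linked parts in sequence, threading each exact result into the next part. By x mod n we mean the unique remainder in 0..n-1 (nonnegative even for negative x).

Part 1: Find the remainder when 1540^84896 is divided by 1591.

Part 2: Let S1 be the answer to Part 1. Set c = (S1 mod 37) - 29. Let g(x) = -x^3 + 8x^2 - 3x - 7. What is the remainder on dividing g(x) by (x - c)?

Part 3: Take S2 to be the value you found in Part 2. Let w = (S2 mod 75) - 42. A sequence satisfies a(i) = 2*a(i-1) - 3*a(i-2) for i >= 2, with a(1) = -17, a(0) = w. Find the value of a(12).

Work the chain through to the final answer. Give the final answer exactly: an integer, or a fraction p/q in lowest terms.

Part 1: squarings mod 1591: 1540^1=1540, 1540^2=1010, 1540^4=269, 1540^8=766, 1540^16=1268, 1540^32=914, 1540^64=121, 1540^128=322, 1540^256=269, 1540^512=766, 1540^1024=1268, 1540^2048=914, 1540^4096=121, 1540^8192=322, 1540^16384=269, 1540^32768=766, 1540^65536=1268; 1540^84896 = 1540^32 * 1540^128 * 1540^256 * 1540^512 * 1540^2048 * 1540^16384 * 1540^65536 = 1506 (mod 1591); answer 1506
Part 2: S1 = 1506; c = -3; remainder = value at the root: -1*(-3)^3 + 8*(-3)^2 - 3*(-3)^1 - 7 = (27) + (72) + (9) + (-7) = 101; answer 101
Part 3: S2 = 101; w = -16; a(2) = 2*(-17) - 3*(-16) = 14; iterating: a(2)=14, a(3)=79, a(4)=116, a(5)=-5, a(6)=-358, a(7)=-701, a(8)=-328, a(9)=1447, a(10)=3878, a(11)=3415, a(12)=-4804; answer -4804

-4804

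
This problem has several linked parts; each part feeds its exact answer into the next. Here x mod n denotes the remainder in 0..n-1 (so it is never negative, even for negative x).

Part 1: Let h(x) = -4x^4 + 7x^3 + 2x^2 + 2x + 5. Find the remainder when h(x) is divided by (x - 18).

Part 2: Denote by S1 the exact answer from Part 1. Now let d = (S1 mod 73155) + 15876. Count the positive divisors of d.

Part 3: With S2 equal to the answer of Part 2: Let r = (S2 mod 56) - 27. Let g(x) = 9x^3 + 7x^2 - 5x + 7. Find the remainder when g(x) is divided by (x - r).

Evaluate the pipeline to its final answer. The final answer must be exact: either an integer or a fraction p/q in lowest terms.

-11070

Part 1: remainder = value at the root: -4*(18)^4 + 7*(18)^3 + 2*(18)^2 + 2*(18)^1 + 5 = (-419904) + (40824) + (648) + (36) + (5) = -378391; answer -378391
Part 2: S1 = -378391; d = 76415; 76415 = 5 * 17 * 29 * 31; number of divisors = (1+1) * (1+1) * (1+1) * (1+1) = 16; answer 16
Part 3: S2 = 16; r = -11; remainder = value at the root: 9*(-11)^3 + 7*(-11)^2 - 5*(-11)^1 + 7 = (-11979) + (847) + (55) + (7) = -11070; answer -11070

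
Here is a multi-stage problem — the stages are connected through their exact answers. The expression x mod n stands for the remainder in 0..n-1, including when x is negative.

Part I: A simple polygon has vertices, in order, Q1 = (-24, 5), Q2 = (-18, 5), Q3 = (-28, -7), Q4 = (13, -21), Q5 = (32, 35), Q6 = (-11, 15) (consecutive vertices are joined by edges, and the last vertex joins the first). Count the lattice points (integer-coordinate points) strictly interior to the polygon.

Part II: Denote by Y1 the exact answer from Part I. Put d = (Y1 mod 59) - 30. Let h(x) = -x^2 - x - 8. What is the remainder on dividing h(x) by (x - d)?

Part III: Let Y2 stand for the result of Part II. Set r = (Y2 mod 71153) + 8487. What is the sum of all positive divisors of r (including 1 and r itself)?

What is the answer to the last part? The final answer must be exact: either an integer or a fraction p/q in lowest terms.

Part I: cross terms: (-24*5 - -18*5)=-30, (-18*-7 - -28*5)=266, (-28*-21 - 13*-7)=679, (13*35 - 32*-21)=1127, (32*15 - -11*35)=865, (-11*5 - -24*15)=305; twice the area = |3212| = 3212; area = 1606; boundary points = 6 + 2 + 1 + 1 + 1 + 1 = 12; strictly interior points = area - boundary/2 + 1 = 1601; answer 1601
Part II: Y1 = 1601; d = -22; remainder = value at the root: -1*(-22)^2 - 1*(-22)^1 - 8 = (-484) + (22) + (-8) = -470; answer -470
Part III: Y2 = -470; r = 79170; 79170 = 2 * 3 * 5 * 7 * 13 * 29; sigma = (1 + 2) * (1 + 3) * (1 + 5) * (1 + 7) * (1 + 13) * (1 + 29) = 3 * 4 * 6 * 8 * 14 * 30 = 241920; answer 241920

241920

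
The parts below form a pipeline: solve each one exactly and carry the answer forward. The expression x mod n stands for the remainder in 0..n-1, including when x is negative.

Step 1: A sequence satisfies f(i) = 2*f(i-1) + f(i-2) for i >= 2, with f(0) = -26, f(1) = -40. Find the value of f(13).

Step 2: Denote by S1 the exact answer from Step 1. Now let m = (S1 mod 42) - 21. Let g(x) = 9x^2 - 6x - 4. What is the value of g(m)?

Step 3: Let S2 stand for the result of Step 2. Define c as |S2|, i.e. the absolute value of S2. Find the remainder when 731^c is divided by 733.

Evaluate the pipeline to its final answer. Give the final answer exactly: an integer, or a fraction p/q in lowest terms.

605

Step 1: f(2) = 2*(-40) + 1*(-26) = -106; iterating: f(2)=-106, f(3)=-252, f(4)=-610, f(5)=-1472, f(6)=-3554, f(7)=-8580, f(8)=-20714, f(9)=-50008, f(10)=-120730, f(11)=-291468, f(12)=-703666, f(13)=-1698800; answer -1698800
Step 2: S1 = -1698800; m = -5; 9*(-5)^2 - 6*(-5)^1 - 4 = (225) + (30) + (-4) = 251; answer 251
Step 3: S2 = 251; c = 251; squarings mod 733: 731^1=731, 731^2=4, 731^4=16, 731^8=256, 731^16=299, 731^32=708, 731^64=625, 731^128=669; 731^251 = 731^1 * 731^2 * 731^8 * 731^16 * 731^32 * 731^64 * 731^128 = 605 (mod 733); answer 605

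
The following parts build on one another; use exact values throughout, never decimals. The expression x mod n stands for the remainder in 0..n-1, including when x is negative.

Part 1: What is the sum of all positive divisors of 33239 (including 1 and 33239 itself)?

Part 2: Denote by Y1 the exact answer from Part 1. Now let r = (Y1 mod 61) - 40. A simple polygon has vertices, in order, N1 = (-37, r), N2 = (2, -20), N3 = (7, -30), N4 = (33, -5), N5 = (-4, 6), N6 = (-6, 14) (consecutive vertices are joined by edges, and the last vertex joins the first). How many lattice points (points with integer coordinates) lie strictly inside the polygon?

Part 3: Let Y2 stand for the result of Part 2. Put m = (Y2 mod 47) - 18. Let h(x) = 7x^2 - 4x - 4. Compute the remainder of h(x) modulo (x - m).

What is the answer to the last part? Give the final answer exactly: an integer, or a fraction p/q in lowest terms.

3296

Part 1: 33239 = 43 * 773; sigma = (1 + 43) * (1 + 773) = 44 * 774 = 34056; answer 34056
Part 2: Y1 = 34056; r = -22; cross terms: (-37*-20 - 2*-22)=784, (2*-30 - 7*-20)=80, (7*-5 - 33*-30)=955, (33*6 - -4*-5)=178, (-4*14 - -6*6)=-20, (-6*-22 - -37*14)=650; twice the area = |2627| = 2627; area = 2627/2; boundary points = 1 + 5 + 1 + 1 + 2 + 1 = 11; strictly interior points = area - boundary/2 + 1 = 1309; answer 1309
Part 3: Y2 = 1309; m = 22; remainder = value at the root: 7*(22)^2 - 4*(22)^1 - 4 = (3388) + (-88) + (-4) = 3296; answer 3296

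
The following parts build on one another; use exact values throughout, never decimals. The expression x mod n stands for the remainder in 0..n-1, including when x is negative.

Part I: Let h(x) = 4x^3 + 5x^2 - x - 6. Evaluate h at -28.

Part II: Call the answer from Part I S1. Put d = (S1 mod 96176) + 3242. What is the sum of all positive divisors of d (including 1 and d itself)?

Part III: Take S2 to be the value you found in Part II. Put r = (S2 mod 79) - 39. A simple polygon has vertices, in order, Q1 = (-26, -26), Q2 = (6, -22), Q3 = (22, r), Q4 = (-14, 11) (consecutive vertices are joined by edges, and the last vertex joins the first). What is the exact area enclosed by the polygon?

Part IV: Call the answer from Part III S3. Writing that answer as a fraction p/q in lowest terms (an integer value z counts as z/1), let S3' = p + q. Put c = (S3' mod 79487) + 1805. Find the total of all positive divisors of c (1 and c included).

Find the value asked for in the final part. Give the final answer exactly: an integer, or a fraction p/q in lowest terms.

5208

Part I: 4*(-28)^3 + 5*(-28)^2 - 1*(-28)^1 - 6 = (-87808) + (3920) + (28) + (-6) = -83866; answer -83866
Part II: S1 = -83866; d = 15552; 15552 = 2^6 * 3^5; sigma = (1 + 2 + 4 + 8 + 16 + 32 + 64) * (1 + 3 + 9 + 27 + 81 + 243) = 127 * 364 = 46228; answer 46228
Part III: S2 = 46228; r = -26; cross terms: (-26*-22 - 6*-26)=728, (6*-26 - 22*-22)=328, (22*11 - -14*-26)=-122, (-14*-26 - -26*11)=650; twice the area = |1584| = 1584; area = 792; answer 792
Part IV: S3 = 792; threaded value p + q = 793; c = 2598; 2598 = 2 * 3 * 433; sigma = (1 + 2) * (1 + 3) * (1 + 433) = 3 * 4 * 434 = 5208; answer 5208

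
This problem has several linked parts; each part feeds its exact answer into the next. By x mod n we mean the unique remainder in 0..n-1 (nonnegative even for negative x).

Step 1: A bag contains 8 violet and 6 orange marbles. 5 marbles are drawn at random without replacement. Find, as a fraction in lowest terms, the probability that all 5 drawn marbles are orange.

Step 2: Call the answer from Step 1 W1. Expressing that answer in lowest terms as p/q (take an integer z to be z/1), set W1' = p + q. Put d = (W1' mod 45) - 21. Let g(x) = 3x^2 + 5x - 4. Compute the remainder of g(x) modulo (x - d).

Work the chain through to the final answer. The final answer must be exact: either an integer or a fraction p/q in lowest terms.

Step 1: total draws C(14,5) = 2002; favorable C(6,5) = 6; P = 3/1001; answer 3/1001
Step 2: W1 = 3/1001; threaded value p + q = 1004; d = -7; remainder = value at the root: 3*(-7)^2 + 5*(-7)^1 - 4 = (147) + (-35) + (-4) = 108; answer 108

108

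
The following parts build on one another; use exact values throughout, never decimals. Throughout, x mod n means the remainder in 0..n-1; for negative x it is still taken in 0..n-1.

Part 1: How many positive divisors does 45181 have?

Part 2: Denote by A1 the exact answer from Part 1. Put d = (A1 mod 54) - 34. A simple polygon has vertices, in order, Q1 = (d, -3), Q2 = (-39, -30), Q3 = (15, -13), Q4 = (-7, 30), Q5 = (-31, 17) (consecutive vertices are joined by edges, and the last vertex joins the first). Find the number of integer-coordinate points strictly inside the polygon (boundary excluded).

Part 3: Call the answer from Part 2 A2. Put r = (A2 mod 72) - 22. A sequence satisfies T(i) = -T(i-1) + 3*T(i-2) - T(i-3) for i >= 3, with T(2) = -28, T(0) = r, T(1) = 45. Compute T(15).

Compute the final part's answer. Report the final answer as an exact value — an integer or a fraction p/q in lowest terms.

5707843

Part 1: 45181 is prime, so its only divisors are 1 and 45181; count = 2; answer 2
Part 2: A1 = 2; d = -32; cross terms: (-32*-30 - -39*-3)=843, (-39*-13 - 15*-30)=957, (15*30 - -7*-13)=359, (-7*17 - -31*30)=811, (-31*-3 - -32*17)=637; twice the area = |3607| = 3607; area = 3607/2; boundary points = 1 + 1 + 1 + 1 + 1 = 5; strictly interior points = area - boundary/2 + 1 = 1802; answer 1802
Part 3: A2 = 1802; r = -20; T(3) = -1*(-28) + 3*(45) - 1*(-20) = 183; iterating: T(3)=183, T(4)=-312, T(5)=889, T(6)=-2008, T(7)=4987, T(8)=-11900, T(9)=28869, T(10)=-69556, T(11)=168063, T(12)=-405600, T(13)=979345, T(14)=-2364208, T(15)=5707843; answer 5707843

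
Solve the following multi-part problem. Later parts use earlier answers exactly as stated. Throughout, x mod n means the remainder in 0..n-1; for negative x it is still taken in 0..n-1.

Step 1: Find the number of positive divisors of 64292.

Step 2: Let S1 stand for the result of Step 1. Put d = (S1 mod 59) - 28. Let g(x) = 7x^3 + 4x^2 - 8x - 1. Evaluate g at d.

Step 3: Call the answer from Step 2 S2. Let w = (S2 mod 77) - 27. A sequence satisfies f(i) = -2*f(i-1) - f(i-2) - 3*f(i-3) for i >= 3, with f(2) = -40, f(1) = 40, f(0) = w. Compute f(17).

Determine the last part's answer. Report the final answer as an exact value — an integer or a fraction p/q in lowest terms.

3359065

Step 1: 64292 = 2^2 * 16073; number of divisors = (2+1) * (1+1) = 6; answer 6
Step 2: S1 = 6; d = -22; 7*(-22)^3 + 4*(-22)^2 - 8*(-22)^1 - 1 = (-74536) + (1936) + (176) + (-1) = -72425; answer -72425
Step 3: S2 = -72425; w = 5; f(3) = -2*(-40) - 1*(40) - 3*(5) = 25; iterating: f(3)=25, f(4)=-130, f(5)=355, f(6)=-655, f(7)=1345, f(8)=-3100, f(9)=6820, f(10)=-14575, f(11)=31630, f(12)=-69145, f(13)=150385, f(14)=-326515, f(15)=710080, f(16)=-1544800, f(17)=3359065; answer 3359065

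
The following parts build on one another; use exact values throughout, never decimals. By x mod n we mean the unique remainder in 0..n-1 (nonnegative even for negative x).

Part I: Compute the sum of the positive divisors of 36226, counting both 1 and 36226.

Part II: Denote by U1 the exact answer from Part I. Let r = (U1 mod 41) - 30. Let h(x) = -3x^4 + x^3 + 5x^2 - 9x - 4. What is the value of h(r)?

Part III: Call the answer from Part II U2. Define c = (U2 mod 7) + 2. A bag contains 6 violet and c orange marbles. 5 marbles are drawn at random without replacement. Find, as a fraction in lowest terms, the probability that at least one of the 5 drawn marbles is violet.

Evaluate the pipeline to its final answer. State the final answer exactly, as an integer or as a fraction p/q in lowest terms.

139/143

Part I: 36226 = 2 * 59 * 307; sigma = (1 + 2) * (1 + 59) * (1 + 307) = 3 * 60 * 308 = 55440; answer 55440
Part II: U1 = 55440; r = -22; -3*(-22)^4 + 1*(-22)^3 + 5*(-22)^2 - 9*(-22)^1 - 4 = (-702768) + (-10648) + (2420) + (198) + (-4) = -710802; answer -710802
Part III: U2 = -710802; c = 8; total draws C(14,5) = 2002; complement C(8,5) = 56; favorable 2002 - 56 = 1946; P = 139/143; answer 139/143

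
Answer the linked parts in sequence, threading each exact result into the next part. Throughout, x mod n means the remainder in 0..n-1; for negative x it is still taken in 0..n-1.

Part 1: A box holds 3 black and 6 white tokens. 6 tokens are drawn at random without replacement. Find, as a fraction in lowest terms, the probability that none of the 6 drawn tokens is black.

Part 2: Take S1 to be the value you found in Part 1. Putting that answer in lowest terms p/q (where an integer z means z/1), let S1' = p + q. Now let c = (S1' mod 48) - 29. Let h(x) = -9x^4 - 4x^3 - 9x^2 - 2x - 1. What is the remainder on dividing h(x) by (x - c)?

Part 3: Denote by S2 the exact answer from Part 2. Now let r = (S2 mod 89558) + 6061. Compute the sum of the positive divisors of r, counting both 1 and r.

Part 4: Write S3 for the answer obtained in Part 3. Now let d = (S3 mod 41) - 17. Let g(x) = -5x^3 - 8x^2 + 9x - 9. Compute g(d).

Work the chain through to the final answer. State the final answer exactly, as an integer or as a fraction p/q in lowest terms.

18279

Part 1: total draws C(9,6) = 84; favorable C(6,6) = 1; P = 1/84; answer 1/84
Part 2: S1 = 1/84; threaded value p + q = 85; c = 8; remainder = value at the root: -9*(8)^4 - 4*(8)^3 - 9*(8)^2 - 2*(8)^1 - 1 = (-36864) + (-2048) + (-576) + (-16) + (-1) = -39505; answer -39505
Part 3: S2 = -39505; r = 56114; 56114 = 2 * 28057; sigma = (1 + 2) * (1 + 28057) = 3 * 28058 = 84174; answer 84174
Part 4: S3 = 84174; d = -16; -5*(-16)^3 - 8*(-16)^2 + 9*(-16)^1 - 9 = (20480) + (-2048) + (-144) + (-9) = 18279; answer 18279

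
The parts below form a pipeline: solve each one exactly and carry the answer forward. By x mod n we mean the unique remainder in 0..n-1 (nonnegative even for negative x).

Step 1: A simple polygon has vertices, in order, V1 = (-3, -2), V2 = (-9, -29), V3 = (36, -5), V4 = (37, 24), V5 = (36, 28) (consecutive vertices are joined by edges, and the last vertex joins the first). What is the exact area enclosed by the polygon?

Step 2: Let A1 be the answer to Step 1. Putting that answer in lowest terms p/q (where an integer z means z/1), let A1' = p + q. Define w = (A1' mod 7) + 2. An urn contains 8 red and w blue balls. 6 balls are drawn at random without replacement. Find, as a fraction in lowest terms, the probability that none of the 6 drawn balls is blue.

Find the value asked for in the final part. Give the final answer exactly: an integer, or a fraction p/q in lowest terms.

1/286

Step 1: cross terms: (-3*-29 - -9*-2)=69, (-9*-5 - 36*-29)=1089, (36*24 - 37*-5)=1049, (37*28 - 36*24)=172, (36*-2 - -3*28)=12; twice the area = |2391| = 2391; area = 2391/2; answer 2391/2
Step 2: A1 = 2391/2; threaded value p + q = 2393; w = 8; total draws C(16,6) = 8008; favorable C(8,6) = 28; P = 1/286; answer 1/286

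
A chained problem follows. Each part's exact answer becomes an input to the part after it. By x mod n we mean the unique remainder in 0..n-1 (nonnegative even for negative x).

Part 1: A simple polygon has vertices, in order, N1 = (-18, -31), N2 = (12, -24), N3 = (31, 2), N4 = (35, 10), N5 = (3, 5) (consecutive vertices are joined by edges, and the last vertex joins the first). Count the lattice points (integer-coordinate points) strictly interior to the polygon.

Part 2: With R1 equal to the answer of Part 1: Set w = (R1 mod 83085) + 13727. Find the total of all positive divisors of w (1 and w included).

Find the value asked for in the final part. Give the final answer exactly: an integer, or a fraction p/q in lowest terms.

Part 1: cross terms: (-18*-24 - 12*-31)=804, (12*2 - 31*-24)=768, (31*10 - 35*2)=240, (35*5 - 3*10)=145, (3*-31 - -18*5)=-3; twice the area = |1954| = 1954; area = 977; boundary points = 1 + 1 + 4 + 1 + 3 = 10; strictly interior points = area - boundary/2 + 1 = 973; answer 973
Part 2: R1 = 973; w = 14700; 14700 = 2^2 * 3 * 5^2 * 7^2; sigma = (1 + 2 + 4) * (1 + 3) * (1 + 5 + 25) * (1 + 7 + 49) = 7 * 4 * 31 * 57 = 49476; answer 49476

49476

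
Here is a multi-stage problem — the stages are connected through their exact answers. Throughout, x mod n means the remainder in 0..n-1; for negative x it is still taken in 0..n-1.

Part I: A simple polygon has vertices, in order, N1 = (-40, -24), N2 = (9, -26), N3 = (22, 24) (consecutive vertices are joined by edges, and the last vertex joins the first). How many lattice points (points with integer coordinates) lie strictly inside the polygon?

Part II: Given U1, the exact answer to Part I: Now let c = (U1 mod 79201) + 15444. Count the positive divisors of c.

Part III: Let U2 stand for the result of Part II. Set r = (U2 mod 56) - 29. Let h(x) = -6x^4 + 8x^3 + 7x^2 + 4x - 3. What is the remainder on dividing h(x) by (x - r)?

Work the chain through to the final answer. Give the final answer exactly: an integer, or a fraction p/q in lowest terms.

-2464478

Part I: cross terms: (-40*-26 - 9*-24)=1256, (9*24 - 22*-26)=788, (22*-24 - -40*24)=432; twice the area = |2476| = 2476; area = 1238; boundary points = 1 + 1 + 2 = 4; strictly interior points = area - boundary/2 + 1 = 1237; answer 1237
Part II: U1 = 1237; c = 16681; 16681 = 7 * 2383; number of divisors = (1+1) * (1+1) = 4; answer 4
Part III: U2 = 4; r = -25; remainder = value at the root: -6*(-25)^4 + 8*(-25)^3 + 7*(-25)^2 + 4*(-25)^1 - 3 = (-2343750) + (-125000) + (4375) + (-100) + (-3) = -2464478; answer -2464478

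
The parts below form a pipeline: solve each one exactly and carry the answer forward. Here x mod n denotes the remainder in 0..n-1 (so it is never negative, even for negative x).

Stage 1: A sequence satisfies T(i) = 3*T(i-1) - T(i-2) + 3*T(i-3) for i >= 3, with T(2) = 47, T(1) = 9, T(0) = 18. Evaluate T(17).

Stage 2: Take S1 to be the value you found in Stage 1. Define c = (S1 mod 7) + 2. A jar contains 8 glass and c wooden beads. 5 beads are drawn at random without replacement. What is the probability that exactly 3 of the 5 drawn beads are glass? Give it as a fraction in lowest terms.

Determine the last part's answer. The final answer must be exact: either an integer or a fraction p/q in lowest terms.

4/11

Stage 1: T(3) = 3*(47) - 1*(9) + 3*(18) = 186; iterating: T(3)=186, T(4)=538, T(5)=1569, T(6)=4727, T(7)=14226, T(8)=42658, T(9)=127929, T(10)=383807, T(11)=1151466, T(12)=3454378, T(13)=10363089, T(14)=31089287, T(15)=93267906, T(16)=279803698, T(17)=839411049; answer 839411049
Stage 2: S1 = 839411049; c = 3; total draws C(11,5) = 462; favorable C(8,3)*C(3,2) = 168; P = 4/11; answer 4/11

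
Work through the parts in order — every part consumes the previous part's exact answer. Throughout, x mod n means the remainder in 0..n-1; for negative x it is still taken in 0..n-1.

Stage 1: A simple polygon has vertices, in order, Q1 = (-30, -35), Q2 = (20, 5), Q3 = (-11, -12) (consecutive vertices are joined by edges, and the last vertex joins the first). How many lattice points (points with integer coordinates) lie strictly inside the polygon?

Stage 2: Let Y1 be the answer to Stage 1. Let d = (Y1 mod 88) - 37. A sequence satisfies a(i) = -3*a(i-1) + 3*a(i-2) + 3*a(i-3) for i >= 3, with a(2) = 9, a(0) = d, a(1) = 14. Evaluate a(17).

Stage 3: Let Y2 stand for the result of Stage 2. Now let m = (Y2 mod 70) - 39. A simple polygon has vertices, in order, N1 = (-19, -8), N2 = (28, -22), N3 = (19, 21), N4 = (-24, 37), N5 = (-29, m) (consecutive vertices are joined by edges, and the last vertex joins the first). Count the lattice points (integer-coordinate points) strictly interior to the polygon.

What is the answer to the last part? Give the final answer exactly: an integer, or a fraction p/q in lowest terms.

Stage 1: cross terms: (-30*5 - 20*-35)=550, (20*-12 - -11*5)=-185, (-11*-35 - -30*-12)=25; twice the area = |390| = 390; area = 195; boundary points = 10 + 1 + 1 = 12; strictly interior points = area - boundary/2 + 1 = 190; answer 190
Stage 2: Y1 = 190; d = -23; a(3) = -3*(9) + 3*(14) + 3*(-23) = -54; iterating: a(3)=-54, a(4)=231, a(5)=-828, a(6)=3015, a(7)=-10836, a(8)=39069, a(9)=-140670, a(10)=506709, a(11)=-1824930, a(12)=6572907, a(13)=-23673384, a(14)=85264083, a(15)=-307093680, a(16)=1106053137, a(17)=-3983648202; answer -3983648202
Stage 3: Y2 = -3983648202; m = 29; cross terms: (-19*-22 - 28*-8)=642, (28*21 - 19*-22)=1006, (19*37 - -24*21)=1207, (-24*29 - -29*37)=377, (-29*-8 - -19*29)=783; twice the area = |4015| = 4015; area = 4015/2; boundary points = 1 + 1 + 1 + 1 + 1 = 5; strictly interior points = area - boundary/2 + 1 = 2006; answer 2006

2006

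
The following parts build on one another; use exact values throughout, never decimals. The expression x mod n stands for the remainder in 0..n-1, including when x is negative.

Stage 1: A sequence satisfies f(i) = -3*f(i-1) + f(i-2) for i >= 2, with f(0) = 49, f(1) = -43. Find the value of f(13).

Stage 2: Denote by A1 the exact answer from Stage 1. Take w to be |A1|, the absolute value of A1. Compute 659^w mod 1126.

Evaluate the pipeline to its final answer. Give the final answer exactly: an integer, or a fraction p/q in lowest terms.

65

Stage 1: f(2) = -3*(-43) + 1*(49) = 178; iterating: f(2)=178, f(3)=-577, f(4)=1909, f(5)=-6304, f(6)=20821, f(7)=-68767, f(8)=227122, f(9)=-750133, f(10)=2477521, f(11)=-8182696, f(12)=27025609, f(13)=-89259523; answer -89259523
Stage 2: A1 = -89259523; w = 89259523; squarings mod 1126: 659^1=659, 659^2=771, 659^4=1039, 659^8=813, 659^16=7, 659^32=49, 659^64=149, 659^128=807, 659^256=421, 659^512=459, 659^1024=119, 659^2048=649, 659^4096=77, 659^8192=299, 659^16384=447, 659^32768=507, 659^65536=321, 659^131072=575, 659^262144=707, 659^524288=1031, 659^1048576=17, 659^2097152=289, 659^4194304=197, 659^8388608=525, 659^16777216=881, 659^33554432=347, 659^67108864=1053; 659^89259523 = 659^1 * 659^2 * 659^512 * 659^1024 * 659^2048 * 659^4096 * 659^8192 * 659^16384 * 659^32768 * 659^65536 * 659^1048576 * 659^4194304 * 659^16777216 * 659^67108864 = 65 (mod 1126); answer 65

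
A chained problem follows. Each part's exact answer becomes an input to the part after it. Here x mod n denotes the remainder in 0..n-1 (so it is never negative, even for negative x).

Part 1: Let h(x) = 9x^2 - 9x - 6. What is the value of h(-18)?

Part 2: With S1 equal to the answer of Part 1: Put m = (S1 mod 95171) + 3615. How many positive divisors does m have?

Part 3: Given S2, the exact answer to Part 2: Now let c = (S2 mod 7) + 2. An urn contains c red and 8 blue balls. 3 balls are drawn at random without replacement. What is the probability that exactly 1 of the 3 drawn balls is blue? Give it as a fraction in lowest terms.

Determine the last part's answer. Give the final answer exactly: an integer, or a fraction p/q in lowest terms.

Part 1: 9*(-18)^2 - 9*(-18)^1 - 6 = (2916) + (162) + (-6) = 3072; answer 3072
Part 2: S1 = 3072; m = 6687; 6687 = 3^2 * 743; number of divisors = (2+1) * (1+1) = 6; answer 6
Part 3: S2 = 6; c = 8; total draws C(16,3) = 560; favorable C(8,1)*C(8,2) = 224; P = 2/5; answer 2/5

2/5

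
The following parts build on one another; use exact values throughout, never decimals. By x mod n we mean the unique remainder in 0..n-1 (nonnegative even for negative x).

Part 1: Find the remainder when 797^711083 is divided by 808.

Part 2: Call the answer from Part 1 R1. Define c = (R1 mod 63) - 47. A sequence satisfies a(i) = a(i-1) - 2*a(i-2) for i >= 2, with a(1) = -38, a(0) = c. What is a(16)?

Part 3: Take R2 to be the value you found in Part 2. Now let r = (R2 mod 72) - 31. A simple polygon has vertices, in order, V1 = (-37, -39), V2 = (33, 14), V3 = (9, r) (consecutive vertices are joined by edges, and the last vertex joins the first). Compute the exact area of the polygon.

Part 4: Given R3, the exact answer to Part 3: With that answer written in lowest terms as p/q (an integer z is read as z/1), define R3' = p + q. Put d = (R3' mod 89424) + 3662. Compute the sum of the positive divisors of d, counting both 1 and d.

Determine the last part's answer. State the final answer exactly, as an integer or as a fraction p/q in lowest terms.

8400

Part 1: squarings mod 808: 797^1=797, 797^2=121, 797^4=97, 797^8=521, 797^16=761, 797^32=593, 797^64=169, 797^128=281, 797^256=585, 797^512=441, 797^1024=561, 797^2048=409, 797^4096=25, 797^8192=625, 797^16384=361, 797^32768=233, 797^65536=153, 797^131072=785, 797^262144=529, 797^524288=273; 797^711083 = 797^1 * 797^2 * 797^8 * 797^32 * 797^128 * 797^256 * 797^2048 * 797^4096 * 797^16384 * 797^32768 * 797^131072 * 797^524288 = 261 (mod 808); answer 261
Part 2: R1 = 261; c = -38; a(2) = 1*(-38) - 2*(-38) = 38; iterating: a(2)=38, a(3)=114, a(4)=38, a(5)=-190, a(6)=-266, a(7)=114, a(8)=646, a(9)=418, a(10)=-874, a(11)=-1710, a(12)=38, a(13)=3458, a(14)=3382, a(15)=-3534, a(16)=-10298; answer -10298
Part 3: R2 = -10298; r = 39; cross terms: (-37*14 - 33*-39)=769, (33*39 - 9*14)=1161, (9*-39 - -37*39)=1092; twice the area = |3022| = 3022; area = 1511; answer 1511
Part 4: R3 = 1511; threaded value p + q = 1512; d = 5174; 5174 = 2 * 13 * 199; sigma = (1 + 2) * (1 + 13) * (1 + 199) = 3 * 14 * 200 = 8400; answer 8400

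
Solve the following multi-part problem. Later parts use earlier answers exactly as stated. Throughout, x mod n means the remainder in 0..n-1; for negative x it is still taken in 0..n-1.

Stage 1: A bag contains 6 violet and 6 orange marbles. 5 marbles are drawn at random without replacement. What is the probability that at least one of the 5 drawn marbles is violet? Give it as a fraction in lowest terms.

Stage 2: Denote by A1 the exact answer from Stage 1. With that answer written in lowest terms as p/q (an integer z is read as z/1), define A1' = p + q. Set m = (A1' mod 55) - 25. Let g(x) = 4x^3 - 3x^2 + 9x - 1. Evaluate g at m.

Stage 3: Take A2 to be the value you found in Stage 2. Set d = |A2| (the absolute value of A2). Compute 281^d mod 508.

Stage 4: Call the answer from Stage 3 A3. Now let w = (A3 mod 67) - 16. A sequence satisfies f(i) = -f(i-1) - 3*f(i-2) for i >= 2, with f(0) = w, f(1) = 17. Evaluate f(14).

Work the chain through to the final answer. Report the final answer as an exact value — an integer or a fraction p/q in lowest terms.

95614

Stage 1: total draws C(12,5) = 792; complement C(6,5) = 6; favorable 792 - 6 = 786; P = 131/132; answer 131/132
Stage 2: A1 = 131/132; threaded value p + q = 263; m = 18; 4*(18)^3 - 3*(18)^2 + 9*(18)^1 - 1 = (23328) + (-972) + (162) + (-1) = 22517; answer 22517
Stage 3: A2 = 22517; d = 22517; squarings mod 508: 281^1=281, 281^2=221, 281^4=73, 281^8=249, 281^16=25, 281^32=117, 281^64=481, 281^128=221, 281^256=73, 281^512=249, 281^1024=25, 281^2048=117, 281^4096=481, 281^8192=221, 281^16384=73; 281^22517 = 281^1 * 281^4 * 281^16 * 281^32 * 281^64 * 281^128 * 281^256 * 281^512 * 281^1024 * 281^4096 * 281^16384 = 193 (mod 508); answer 193
Stage 4: A3 = 193; w = 43; f(2) = -1*(17) - 3*(43) = -146; iterating: f(2)=-146, f(3)=95, f(4)=343, f(5)=-628, f(6)=-401, f(7)=2285, f(8)=-1082, f(9)=-5773, f(10)=9019, f(11)=8300, f(12)=-35357, f(13)=10457, f(14)=95614; answer 95614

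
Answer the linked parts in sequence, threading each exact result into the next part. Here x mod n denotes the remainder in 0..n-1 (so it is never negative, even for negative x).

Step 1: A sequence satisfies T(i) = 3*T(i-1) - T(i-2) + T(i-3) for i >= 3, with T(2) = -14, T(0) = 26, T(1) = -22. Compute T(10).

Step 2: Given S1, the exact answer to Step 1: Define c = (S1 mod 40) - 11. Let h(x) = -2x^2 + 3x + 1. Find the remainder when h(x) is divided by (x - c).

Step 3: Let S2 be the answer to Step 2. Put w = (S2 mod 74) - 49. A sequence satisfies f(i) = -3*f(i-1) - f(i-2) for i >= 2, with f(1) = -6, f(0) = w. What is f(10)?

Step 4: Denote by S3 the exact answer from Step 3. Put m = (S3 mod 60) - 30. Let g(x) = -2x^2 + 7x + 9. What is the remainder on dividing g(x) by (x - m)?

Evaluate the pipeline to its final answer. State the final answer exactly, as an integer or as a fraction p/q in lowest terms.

Step 1: T(3) = 3*(-14) - 1*(-22) + 1*(26) = 6; iterating: T(3)=6, T(4)=10, T(5)=10, T(6)=26, T(7)=78, T(8)=218, T(9)=602, T(10)=1666; answer 1666
Step 2: S1 = 1666; c = 15; remainder = value at the root: -2*(15)^2 + 3*(15)^1 + 1 = (-450) + (45) + (1) = -404; answer -404
Step 3: S2 = -404; w = -9; f(2) = -3*(-6) - 1*(-9) = 27; iterating: f(2)=27, f(3)=-75, f(4)=198, f(5)=-519, f(6)=1359, f(7)=-3558, f(8)=9315, f(9)=-24387, f(10)=63846; answer 63846
Step 4: S3 = 63846; m = -24; remainder = value at the root: -2*(-24)^2 + 7*(-24)^1 + 9 = (-1152) + (-168) + (9) = -1311; answer -1311

-1311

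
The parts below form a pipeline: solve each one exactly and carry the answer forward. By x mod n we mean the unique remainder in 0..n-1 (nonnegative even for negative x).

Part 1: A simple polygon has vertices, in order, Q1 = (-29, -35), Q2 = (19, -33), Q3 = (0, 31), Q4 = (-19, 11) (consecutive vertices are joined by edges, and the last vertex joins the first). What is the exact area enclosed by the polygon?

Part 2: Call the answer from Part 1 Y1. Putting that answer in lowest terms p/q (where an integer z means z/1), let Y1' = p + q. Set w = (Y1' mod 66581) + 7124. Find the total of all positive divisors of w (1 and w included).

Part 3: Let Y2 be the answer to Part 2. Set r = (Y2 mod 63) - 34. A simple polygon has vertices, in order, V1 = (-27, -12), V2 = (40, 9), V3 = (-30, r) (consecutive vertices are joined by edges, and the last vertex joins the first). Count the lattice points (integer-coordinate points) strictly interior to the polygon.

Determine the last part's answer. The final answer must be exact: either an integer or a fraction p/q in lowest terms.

Part 1: cross terms: (-29*-33 - 19*-35)=1622, (19*31 - 0*-33)=589, (0*11 - -19*31)=589, (-19*-35 - -29*11)=984; twice the area = |3784| = 3784; area = 1892; answer 1892
Part 2: Y1 = 1892; threaded value p + q = 1893; w = 9017; 9017 = 71 * 127; sigma = (1 + 71) * (1 + 127) = 72 * 128 = 9216; answer 9216
Part 3: Y2 = 9216; r = -16; cross terms: (-27*9 - 40*-12)=237, (40*-16 - -30*9)=-370, (-30*-12 - -27*-16)=-72; twice the area = |-205| = 205; area = 205/2; boundary points = 1 + 5 + 1 = 7; strictly interior points = area - boundary/2 + 1 = 100; answer 100

100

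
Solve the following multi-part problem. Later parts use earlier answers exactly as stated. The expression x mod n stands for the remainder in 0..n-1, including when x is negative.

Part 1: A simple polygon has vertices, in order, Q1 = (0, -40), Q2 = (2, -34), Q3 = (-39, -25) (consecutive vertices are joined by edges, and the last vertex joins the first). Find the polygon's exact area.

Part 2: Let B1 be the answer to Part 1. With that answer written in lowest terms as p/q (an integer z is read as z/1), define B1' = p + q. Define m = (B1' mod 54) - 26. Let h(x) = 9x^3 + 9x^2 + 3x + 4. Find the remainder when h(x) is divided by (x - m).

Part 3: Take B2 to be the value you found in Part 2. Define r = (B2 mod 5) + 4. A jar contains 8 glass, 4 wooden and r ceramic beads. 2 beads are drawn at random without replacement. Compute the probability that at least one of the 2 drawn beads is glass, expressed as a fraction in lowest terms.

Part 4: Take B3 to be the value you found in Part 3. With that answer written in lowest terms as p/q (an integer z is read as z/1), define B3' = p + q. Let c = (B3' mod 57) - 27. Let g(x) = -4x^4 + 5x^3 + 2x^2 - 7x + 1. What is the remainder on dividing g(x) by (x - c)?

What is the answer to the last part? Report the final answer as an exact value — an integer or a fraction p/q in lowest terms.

Part 1: cross terms: (0*-34 - 2*-40)=80, (2*-25 - -39*-34)=-1376, (-39*-40 - 0*-25)=1560; twice the area = |264| = 264; area = 132; answer 132
Part 2: B1 = 132; threaded value p + q = 133; m = -1; remainder = value at the root: 9*(-1)^3 + 9*(-1)^2 + 3*(-1)^1 + 4 = (-9) + (9) + (-3) + (4) = 1; answer 1
Part 3: B2 = 1; r = 5; total draws C(17,2) = 136; complement C(9,2) = 36; favorable 136 - 36 = 100; P = 25/34; answer 25/34
Part 4: B3 = 25/34; threaded value p + q = 59; c = -25; remainder = value at the root: -4*(-25)^4 + 5*(-25)^3 + 2*(-25)^2 - 7*(-25)^1 + 1 = (-1562500) + (-78125) + (1250) + (175) + (1) = -1639199; answer -1639199

-1639199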